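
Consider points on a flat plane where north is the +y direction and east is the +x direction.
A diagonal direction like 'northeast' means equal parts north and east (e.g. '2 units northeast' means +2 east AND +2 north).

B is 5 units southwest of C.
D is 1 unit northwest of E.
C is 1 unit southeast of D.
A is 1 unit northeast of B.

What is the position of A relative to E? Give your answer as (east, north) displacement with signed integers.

Answer: A is at (east=-4, north=-4) relative to E.

Derivation:
Place E at the origin (east=0, north=0).
  D is 1 unit northwest of E: delta (east=-1, north=+1); D at (east=-1, north=1).
  C is 1 unit southeast of D: delta (east=+1, north=-1); C at (east=0, north=0).
  B is 5 units southwest of C: delta (east=-5, north=-5); B at (east=-5, north=-5).
  A is 1 unit northeast of B: delta (east=+1, north=+1); A at (east=-4, north=-4).
Therefore A relative to E: (east=-4, north=-4).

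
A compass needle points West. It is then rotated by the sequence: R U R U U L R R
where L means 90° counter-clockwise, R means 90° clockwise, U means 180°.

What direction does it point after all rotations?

Answer: Final heading: North

Derivation:
Start: West
  R (right (90° clockwise)) -> North
  U (U-turn (180°)) -> South
  R (right (90° clockwise)) -> West
  U (U-turn (180°)) -> East
  U (U-turn (180°)) -> West
  L (left (90° counter-clockwise)) -> South
  R (right (90° clockwise)) -> West
  R (right (90° clockwise)) -> North
Final: North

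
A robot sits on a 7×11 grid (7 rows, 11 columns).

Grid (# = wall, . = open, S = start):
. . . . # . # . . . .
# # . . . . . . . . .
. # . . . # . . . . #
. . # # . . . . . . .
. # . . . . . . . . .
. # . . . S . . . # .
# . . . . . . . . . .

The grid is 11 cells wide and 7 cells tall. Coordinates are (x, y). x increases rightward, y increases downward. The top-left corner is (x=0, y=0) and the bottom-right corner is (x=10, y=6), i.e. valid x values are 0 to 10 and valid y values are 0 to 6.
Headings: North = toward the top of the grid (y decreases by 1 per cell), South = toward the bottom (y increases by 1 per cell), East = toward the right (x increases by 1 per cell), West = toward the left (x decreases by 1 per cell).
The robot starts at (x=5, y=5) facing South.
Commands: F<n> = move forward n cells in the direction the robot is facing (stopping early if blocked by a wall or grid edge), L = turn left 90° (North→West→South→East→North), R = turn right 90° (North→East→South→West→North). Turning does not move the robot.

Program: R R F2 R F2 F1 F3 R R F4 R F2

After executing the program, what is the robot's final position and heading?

Start: (x=5, y=5), facing South
  R: turn right, now facing West
  R: turn right, now facing North
  F2: move forward 2, now at (x=5, y=3)
  R: turn right, now facing East
  F2: move forward 2, now at (x=7, y=3)
  F1: move forward 1, now at (x=8, y=3)
  F3: move forward 2/3 (blocked), now at (x=10, y=3)
  R: turn right, now facing South
  R: turn right, now facing West
  F4: move forward 4, now at (x=6, y=3)
  R: turn right, now facing North
  F2: move forward 2, now at (x=6, y=1)
Final: (x=6, y=1), facing North

Answer: Final position: (x=6, y=1), facing North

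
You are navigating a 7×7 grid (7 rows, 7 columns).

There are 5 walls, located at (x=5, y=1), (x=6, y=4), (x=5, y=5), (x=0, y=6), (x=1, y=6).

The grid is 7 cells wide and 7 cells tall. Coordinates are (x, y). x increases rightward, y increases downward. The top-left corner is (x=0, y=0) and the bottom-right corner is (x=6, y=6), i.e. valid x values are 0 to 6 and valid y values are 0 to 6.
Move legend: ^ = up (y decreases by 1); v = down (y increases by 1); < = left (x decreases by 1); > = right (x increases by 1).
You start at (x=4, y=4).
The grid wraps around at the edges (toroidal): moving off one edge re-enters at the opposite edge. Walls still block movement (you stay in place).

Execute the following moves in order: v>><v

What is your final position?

Start: (x=4, y=4)
  v (down): (x=4, y=4) -> (x=4, y=5)
  > (right): blocked, stay at (x=4, y=5)
  > (right): blocked, stay at (x=4, y=5)
  < (left): (x=4, y=5) -> (x=3, y=5)
  v (down): (x=3, y=5) -> (x=3, y=6)
Final: (x=3, y=6)

Answer: Final position: (x=3, y=6)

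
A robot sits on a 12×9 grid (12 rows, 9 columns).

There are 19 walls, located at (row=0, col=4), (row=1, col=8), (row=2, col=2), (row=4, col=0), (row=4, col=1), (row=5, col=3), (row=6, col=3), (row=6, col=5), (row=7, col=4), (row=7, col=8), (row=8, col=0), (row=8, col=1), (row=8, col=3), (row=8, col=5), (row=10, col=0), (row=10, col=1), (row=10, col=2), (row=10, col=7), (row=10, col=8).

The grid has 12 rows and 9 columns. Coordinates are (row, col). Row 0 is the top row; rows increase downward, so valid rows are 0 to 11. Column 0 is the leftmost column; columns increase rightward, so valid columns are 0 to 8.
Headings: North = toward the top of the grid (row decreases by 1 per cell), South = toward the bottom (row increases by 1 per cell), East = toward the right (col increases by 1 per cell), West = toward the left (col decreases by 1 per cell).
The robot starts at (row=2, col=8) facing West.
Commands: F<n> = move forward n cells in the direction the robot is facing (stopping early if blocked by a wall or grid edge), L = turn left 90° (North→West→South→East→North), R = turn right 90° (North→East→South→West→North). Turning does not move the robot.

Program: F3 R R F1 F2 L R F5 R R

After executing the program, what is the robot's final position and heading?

Start: (row=2, col=8), facing West
  F3: move forward 3, now at (row=2, col=5)
  R: turn right, now facing North
  R: turn right, now facing East
  F1: move forward 1, now at (row=2, col=6)
  F2: move forward 2, now at (row=2, col=8)
  L: turn left, now facing North
  R: turn right, now facing East
  F5: move forward 0/5 (blocked), now at (row=2, col=8)
  R: turn right, now facing South
  R: turn right, now facing West
Final: (row=2, col=8), facing West

Answer: Final position: (row=2, col=8), facing West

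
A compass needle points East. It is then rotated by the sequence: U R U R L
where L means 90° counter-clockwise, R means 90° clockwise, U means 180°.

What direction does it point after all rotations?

Start: East
  U (U-turn (180°)) -> West
  R (right (90° clockwise)) -> North
  U (U-turn (180°)) -> South
  R (right (90° clockwise)) -> West
  L (left (90° counter-clockwise)) -> South
Final: South

Answer: Final heading: South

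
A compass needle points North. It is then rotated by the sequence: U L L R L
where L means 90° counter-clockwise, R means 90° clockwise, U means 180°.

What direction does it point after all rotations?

Answer: Final heading: North

Derivation:
Start: North
  U (U-turn (180°)) -> South
  L (left (90° counter-clockwise)) -> East
  L (left (90° counter-clockwise)) -> North
  R (right (90° clockwise)) -> East
  L (left (90° counter-clockwise)) -> North
Final: North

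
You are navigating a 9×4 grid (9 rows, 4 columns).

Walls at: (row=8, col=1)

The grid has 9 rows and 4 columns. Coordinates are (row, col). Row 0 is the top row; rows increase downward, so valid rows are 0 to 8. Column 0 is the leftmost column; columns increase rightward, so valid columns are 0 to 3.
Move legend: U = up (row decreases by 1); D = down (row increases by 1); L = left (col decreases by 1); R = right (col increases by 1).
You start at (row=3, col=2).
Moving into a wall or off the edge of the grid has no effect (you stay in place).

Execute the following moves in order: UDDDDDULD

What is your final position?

Answer: Final position: (row=7, col=1)

Derivation:
Start: (row=3, col=2)
  U (up): (row=3, col=2) -> (row=2, col=2)
  D (down): (row=2, col=2) -> (row=3, col=2)
  D (down): (row=3, col=2) -> (row=4, col=2)
  D (down): (row=4, col=2) -> (row=5, col=2)
  D (down): (row=5, col=2) -> (row=6, col=2)
  D (down): (row=6, col=2) -> (row=7, col=2)
  U (up): (row=7, col=2) -> (row=6, col=2)
  L (left): (row=6, col=2) -> (row=6, col=1)
  D (down): (row=6, col=1) -> (row=7, col=1)
Final: (row=7, col=1)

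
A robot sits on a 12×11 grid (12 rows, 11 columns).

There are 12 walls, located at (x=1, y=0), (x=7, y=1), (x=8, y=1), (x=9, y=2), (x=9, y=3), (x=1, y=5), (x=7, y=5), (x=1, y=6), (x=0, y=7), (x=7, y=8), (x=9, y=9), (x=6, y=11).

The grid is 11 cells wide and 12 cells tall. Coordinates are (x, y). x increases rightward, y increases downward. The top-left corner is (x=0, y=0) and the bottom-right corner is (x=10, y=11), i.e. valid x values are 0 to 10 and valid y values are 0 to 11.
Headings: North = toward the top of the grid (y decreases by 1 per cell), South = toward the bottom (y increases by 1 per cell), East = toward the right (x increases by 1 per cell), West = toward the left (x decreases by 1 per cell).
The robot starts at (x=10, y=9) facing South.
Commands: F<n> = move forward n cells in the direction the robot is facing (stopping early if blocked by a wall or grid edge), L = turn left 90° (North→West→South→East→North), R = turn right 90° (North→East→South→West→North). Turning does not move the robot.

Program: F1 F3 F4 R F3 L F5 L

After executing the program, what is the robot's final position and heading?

Answer: Final position: (x=7, y=11), facing East

Derivation:
Start: (x=10, y=9), facing South
  F1: move forward 1, now at (x=10, y=10)
  F3: move forward 1/3 (blocked), now at (x=10, y=11)
  F4: move forward 0/4 (blocked), now at (x=10, y=11)
  R: turn right, now facing West
  F3: move forward 3, now at (x=7, y=11)
  L: turn left, now facing South
  F5: move forward 0/5 (blocked), now at (x=7, y=11)
  L: turn left, now facing East
Final: (x=7, y=11), facing East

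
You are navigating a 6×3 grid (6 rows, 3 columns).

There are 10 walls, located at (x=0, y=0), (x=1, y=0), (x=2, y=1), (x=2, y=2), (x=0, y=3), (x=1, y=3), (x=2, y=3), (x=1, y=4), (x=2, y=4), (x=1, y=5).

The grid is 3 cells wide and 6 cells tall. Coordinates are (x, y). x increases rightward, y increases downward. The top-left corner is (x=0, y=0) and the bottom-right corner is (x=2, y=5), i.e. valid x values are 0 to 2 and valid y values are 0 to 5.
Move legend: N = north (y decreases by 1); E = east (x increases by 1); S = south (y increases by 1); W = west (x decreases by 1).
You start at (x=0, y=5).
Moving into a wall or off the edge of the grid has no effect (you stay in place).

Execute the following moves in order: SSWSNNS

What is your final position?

Start: (x=0, y=5)
  S (south): blocked, stay at (x=0, y=5)
  S (south): blocked, stay at (x=0, y=5)
  W (west): blocked, stay at (x=0, y=5)
  S (south): blocked, stay at (x=0, y=5)
  N (north): (x=0, y=5) -> (x=0, y=4)
  N (north): blocked, stay at (x=0, y=4)
  S (south): (x=0, y=4) -> (x=0, y=5)
Final: (x=0, y=5)

Answer: Final position: (x=0, y=5)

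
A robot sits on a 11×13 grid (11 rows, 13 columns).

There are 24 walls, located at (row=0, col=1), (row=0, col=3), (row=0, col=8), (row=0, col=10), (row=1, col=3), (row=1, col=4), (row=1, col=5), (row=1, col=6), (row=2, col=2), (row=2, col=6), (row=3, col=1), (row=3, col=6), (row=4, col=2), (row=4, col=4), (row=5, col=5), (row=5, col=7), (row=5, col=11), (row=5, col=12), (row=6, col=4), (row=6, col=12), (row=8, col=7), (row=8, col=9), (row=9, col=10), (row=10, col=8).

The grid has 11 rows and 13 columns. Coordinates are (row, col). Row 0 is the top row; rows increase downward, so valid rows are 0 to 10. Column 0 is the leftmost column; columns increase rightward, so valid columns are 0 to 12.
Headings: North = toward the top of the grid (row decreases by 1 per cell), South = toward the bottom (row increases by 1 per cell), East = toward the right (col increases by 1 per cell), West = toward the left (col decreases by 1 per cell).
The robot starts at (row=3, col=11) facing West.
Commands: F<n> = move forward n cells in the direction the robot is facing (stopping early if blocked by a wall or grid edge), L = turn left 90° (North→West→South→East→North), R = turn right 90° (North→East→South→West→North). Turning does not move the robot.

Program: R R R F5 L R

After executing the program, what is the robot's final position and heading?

Start: (row=3, col=11), facing West
  R: turn right, now facing North
  R: turn right, now facing East
  R: turn right, now facing South
  F5: move forward 1/5 (blocked), now at (row=4, col=11)
  L: turn left, now facing East
  R: turn right, now facing South
Final: (row=4, col=11), facing South

Answer: Final position: (row=4, col=11), facing South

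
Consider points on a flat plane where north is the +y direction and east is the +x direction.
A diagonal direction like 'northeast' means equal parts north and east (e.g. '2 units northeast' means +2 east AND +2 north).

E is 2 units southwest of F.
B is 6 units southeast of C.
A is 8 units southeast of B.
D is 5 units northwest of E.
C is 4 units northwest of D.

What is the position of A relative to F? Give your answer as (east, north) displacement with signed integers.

Answer: A is at (east=3, north=-7) relative to F.

Derivation:
Place F at the origin (east=0, north=0).
  E is 2 units southwest of F: delta (east=-2, north=-2); E at (east=-2, north=-2).
  D is 5 units northwest of E: delta (east=-5, north=+5); D at (east=-7, north=3).
  C is 4 units northwest of D: delta (east=-4, north=+4); C at (east=-11, north=7).
  B is 6 units southeast of C: delta (east=+6, north=-6); B at (east=-5, north=1).
  A is 8 units southeast of B: delta (east=+8, north=-8); A at (east=3, north=-7).
Therefore A relative to F: (east=3, north=-7).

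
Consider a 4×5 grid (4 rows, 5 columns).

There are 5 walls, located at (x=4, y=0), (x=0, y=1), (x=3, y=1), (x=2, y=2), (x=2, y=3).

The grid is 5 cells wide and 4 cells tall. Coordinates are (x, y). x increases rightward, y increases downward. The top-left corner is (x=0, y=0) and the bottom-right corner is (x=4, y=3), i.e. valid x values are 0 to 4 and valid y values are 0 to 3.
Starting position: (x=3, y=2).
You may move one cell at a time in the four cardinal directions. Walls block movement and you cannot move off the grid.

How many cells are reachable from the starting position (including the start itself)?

Answer: Reachable cells: 5

Derivation:
BFS flood-fill from (x=3, y=2):
  Distance 0: (x=3, y=2)
  Distance 1: (x=4, y=2), (x=3, y=3)
  Distance 2: (x=4, y=1), (x=4, y=3)
Total reachable: 5 (grid has 15 open cells total)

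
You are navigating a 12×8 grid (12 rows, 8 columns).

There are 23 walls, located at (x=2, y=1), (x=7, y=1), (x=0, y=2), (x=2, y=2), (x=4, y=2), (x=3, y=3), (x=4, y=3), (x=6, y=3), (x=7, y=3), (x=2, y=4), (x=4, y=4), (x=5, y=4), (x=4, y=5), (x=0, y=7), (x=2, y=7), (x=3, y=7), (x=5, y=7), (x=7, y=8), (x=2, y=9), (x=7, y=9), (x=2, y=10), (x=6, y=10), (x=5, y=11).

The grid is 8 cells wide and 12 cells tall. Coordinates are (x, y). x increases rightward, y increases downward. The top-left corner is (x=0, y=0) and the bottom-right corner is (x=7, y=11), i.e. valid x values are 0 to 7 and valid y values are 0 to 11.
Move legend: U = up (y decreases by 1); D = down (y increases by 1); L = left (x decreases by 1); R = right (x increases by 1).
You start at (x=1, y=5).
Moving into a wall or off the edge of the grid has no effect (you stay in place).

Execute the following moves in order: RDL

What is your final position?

Start: (x=1, y=5)
  R (right): (x=1, y=5) -> (x=2, y=5)
  D (down): (x=2, y=5) -> (x=2, y=6)
  L (left): (x=2, y=6) -> (x=1, y=6)
Final: (x=1, y=6)

Answer: Final position: (x=1, y=6)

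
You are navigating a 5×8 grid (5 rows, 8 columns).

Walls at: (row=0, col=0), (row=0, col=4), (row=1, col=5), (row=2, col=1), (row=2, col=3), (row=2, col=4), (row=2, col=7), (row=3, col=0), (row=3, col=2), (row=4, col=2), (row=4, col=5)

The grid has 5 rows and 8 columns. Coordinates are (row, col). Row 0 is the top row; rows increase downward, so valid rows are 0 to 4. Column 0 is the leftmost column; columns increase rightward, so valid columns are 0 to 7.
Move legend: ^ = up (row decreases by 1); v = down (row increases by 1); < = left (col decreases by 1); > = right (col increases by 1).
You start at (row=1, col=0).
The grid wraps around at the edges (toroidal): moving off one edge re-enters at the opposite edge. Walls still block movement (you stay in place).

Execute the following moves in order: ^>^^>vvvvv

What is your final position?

Answer: Final position: (row=1, col=1)

Derivation:
Start: (row=1, col=0)
  ^ (up): blocked, stay at (row=1, col=0)
  > (right): (row=1, col=0) -> (row=1, col=1)
  ^ (up): (row=1, col=1) -> (row=0, col=1)
  ^ (up): (row=0, col=1) -> (row=4, col=1)
  > (right): blocked, stay at (row=4, col=1)
  v (down): (row=4, col=1) -> (row=0, col=1)
  v (down): (row=0, col=1) -> (row=1, col=1)
  [×3]v (down): blocked, stay at (row=1, col=1)
Final: (row=1, col=1)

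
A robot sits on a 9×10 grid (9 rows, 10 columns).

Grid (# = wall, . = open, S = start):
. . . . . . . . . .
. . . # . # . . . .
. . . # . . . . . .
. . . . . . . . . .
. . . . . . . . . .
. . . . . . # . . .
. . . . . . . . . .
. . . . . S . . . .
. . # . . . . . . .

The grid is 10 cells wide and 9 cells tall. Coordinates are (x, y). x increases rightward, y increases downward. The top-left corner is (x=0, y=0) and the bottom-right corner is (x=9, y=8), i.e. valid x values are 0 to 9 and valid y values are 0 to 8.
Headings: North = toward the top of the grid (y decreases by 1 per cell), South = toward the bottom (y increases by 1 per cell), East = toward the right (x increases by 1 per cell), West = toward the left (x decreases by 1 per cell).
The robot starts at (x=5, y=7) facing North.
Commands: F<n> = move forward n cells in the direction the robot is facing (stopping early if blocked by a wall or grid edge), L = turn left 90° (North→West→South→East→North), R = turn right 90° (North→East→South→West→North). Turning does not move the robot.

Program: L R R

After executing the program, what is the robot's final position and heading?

Start: (x=5, y=7), facing North
  L: turn left, now facing West
  R: turn right, now facing North
  R: turn right, now facing East
Final: (x=5, y=7), facing East

Answer: Final position: (x=5, y=7), facing East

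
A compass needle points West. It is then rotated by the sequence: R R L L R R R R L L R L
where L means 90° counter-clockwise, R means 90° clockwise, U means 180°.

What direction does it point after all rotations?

Start: West
  R (right (90° clockwise)) -> North
  R (right (90° clockwise)) -> East
  L (left (90° counter-clockwise)) -> North
  L (left (90° counter-clockwise)) -> West
  R (right (90° clockwise)) -> North
  R (right (90° clockwise)) -> East
  R (right (90° clockwise)) -> South
  R (right (90° clockwise)) -> West
  L (left (90° counter-clockwise)) -> South
  L (left (90° counter-clockwise)) -> East
  R (right (90° clockwise)) -> South
  L (left (90° counter-clockwise)) -> East
Final: East

Answer: Final heading: East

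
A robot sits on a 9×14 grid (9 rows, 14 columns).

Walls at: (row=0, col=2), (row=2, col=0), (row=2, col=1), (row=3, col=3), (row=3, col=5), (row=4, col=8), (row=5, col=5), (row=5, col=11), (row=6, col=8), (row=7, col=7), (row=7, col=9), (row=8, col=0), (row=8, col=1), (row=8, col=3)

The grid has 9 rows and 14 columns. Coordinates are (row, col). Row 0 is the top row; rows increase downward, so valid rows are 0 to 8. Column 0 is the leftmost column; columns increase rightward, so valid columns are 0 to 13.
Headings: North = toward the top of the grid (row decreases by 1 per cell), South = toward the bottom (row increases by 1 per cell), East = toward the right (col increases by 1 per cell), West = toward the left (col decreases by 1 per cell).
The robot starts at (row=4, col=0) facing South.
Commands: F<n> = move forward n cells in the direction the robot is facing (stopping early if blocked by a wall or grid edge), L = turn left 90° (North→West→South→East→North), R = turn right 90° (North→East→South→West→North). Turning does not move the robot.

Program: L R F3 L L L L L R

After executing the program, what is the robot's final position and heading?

Start: (row=4, col=0), facing South
  L: turn left, now facing East
  R: turn right, now facing South
  F3: move forward 3, now at (row=7, col=0)
  L: turn left, now facing East
  L: turn left, now facing North
  L: turn left, now facing West
  L: turn left, now facing South
  L: turn left, now facing East
  R: turn right, now facing South
Final: (row=7, col=0), facing South

Answer: Final position: (row=7, col=0), facing South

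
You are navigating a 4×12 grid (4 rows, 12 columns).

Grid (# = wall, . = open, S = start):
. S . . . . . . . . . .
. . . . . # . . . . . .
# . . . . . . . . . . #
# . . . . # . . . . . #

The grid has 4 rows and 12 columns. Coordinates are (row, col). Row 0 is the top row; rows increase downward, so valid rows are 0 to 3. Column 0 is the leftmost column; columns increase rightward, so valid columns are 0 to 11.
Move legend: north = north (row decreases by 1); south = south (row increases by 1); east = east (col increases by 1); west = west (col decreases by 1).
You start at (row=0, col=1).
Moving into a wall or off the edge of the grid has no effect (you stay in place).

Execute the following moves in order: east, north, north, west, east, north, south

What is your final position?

Answer: Final position: (row=1, col=2)

Derivation:
Start: (row=0, col=1)
  east (east): (row=0, col=1) -> (row=0, col=2)
  north (north): blocked, stay at (row=0, col=2)
  north (north): blocked, stay at (row=0, col=2)
  west (west): (row=0, col=2) -> (row=0, col=1)
  east (east): (row=0, col=1) -> (row=0, col=2)
  north (north): blocked, stay at (row=0, col=2)
  south (south): (row=0, col=2) -> (row=1, col=2)
Final: (row=1, col=2)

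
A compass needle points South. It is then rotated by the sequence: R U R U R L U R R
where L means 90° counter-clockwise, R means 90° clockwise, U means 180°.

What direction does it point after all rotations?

Answer: Final heading: North

Derivation:
Start: South
  R (right (90° clockwise)) -> West
  U (U-turn (180°)) -> East
  R (right (90° clockwise)) -> South
  U (U-turn (180°)) -> North
  R (right (90° clockwise)) -> East
  L (left (90° counter-clockwise)) -> North
  U (U-turn (180°)) -> South
  R (right (90° clockwise)) -> West
  R (right (90° clockwise)) -> North
Final: North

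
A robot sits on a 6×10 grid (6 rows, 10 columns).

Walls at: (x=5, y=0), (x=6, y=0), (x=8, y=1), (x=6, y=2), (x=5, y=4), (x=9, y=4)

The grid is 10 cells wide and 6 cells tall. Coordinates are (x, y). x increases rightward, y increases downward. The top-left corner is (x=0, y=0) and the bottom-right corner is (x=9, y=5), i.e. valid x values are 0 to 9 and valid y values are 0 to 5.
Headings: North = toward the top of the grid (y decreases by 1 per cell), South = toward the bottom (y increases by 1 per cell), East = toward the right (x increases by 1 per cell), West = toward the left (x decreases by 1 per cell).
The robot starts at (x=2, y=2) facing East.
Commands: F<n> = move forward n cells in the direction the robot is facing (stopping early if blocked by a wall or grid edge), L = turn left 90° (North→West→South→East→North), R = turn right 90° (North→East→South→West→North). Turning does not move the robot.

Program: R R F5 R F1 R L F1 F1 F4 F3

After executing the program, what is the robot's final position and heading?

Answer: Final position: (x=0, y=0), facing North

Derivation:
Start: (x=2, y=2), facing East
  R: turn right, now facing South
  R: turn right, now facing West
  F5: move forward 2/5 (blocked), now at (x=0, y=2)
  R: turn right, now facing North
  F1: move forward 1, now at (x=0, y=1)
  R: turn right, now facing East
  L: turn left, now facing North
  F1: move forward 1, now at (x=0, y=0)
  F1: move forward 0/1 (blocked), now at (x=0, y=0)
  F4: move forward 0/4 (blocked), now at (x=0, y=0)
  F3: move forward 0/3 (blocked), now at (x=0, y=0)
Final: (x=0, y=0), facing North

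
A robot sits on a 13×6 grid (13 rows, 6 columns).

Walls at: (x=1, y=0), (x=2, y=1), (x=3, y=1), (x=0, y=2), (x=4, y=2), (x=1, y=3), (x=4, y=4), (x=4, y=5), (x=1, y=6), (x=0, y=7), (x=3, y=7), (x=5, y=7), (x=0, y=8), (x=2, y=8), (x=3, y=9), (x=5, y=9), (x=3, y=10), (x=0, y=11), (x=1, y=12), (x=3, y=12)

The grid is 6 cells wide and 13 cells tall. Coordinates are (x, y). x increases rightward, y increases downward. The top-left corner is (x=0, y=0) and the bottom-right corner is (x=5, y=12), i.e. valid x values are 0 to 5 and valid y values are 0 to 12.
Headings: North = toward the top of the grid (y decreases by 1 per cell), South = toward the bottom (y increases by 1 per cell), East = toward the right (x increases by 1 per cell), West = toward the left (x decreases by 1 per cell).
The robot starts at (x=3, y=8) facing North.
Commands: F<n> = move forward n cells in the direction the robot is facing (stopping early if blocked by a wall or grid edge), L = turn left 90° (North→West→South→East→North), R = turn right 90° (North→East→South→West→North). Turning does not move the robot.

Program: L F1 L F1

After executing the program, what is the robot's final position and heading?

Start: (x=3, y=8), facing North
  L: turn left, now facing West
  F1: move forward 0/1 (blocked), now at (x=3, y=8)
  L: turn left, now facing South
  F1: move forward 0/1 (blocked), now at (x=3, y=8)
Final: (x=3, y=8), facing South

Answer: Final position: (x=3, y=8), facing South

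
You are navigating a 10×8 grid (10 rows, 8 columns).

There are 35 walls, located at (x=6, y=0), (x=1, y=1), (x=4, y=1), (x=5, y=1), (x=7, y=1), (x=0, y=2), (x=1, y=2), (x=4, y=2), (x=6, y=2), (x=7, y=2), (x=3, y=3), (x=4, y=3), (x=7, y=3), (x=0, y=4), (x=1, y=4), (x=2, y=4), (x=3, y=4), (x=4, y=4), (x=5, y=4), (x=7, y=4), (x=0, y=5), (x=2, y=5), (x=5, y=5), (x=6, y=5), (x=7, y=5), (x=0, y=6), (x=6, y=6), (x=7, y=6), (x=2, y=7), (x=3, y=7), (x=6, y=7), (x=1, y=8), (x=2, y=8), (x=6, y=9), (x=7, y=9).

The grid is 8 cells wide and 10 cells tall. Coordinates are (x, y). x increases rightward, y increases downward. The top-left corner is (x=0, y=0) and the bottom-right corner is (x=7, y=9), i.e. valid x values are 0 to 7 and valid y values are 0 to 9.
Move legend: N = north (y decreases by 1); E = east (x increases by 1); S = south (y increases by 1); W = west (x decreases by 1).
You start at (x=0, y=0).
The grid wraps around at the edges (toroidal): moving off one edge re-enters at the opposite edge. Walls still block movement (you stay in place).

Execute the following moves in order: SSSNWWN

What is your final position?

Answer: Final position: (x=7, y=0)

Derivation:
Start: (x=0, y=0)
  S (south): (x=0, y=0) -> (x=0, y=1)
  S (south): blocked, stay at (x=0, y=1)
  S (south): blocked, stay at (x=0, y=1)
  N (north): (x=0, y=1) -> (x=0, y=0)
  W (west): (x=0, y=0) -> (x=7, y=0)
  W (west): blocked, stay at (x=7, y=0)
  N (north): blocked, stay at (x=7, y=0)
Final: (x=7, y=0)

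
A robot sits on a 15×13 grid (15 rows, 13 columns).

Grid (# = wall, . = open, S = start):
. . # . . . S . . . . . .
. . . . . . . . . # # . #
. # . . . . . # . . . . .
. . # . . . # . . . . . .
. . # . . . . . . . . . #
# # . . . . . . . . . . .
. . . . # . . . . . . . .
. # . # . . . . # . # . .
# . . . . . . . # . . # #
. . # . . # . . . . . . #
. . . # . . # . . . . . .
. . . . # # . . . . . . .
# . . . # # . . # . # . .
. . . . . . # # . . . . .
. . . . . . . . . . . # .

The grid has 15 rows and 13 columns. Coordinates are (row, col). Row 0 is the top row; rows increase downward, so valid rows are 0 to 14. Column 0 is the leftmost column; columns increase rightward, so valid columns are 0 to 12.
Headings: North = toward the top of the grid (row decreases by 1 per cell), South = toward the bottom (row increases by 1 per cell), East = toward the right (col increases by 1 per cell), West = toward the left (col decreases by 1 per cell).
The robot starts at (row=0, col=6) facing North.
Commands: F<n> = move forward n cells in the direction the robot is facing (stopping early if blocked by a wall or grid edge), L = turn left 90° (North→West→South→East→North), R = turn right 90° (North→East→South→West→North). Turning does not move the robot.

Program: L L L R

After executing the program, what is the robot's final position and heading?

Start: (row=0, col=6), facing North
  L: turn left, now facing West
  L: turn left, now facing South
  L: turn left, now facing East
  R: turn right, now facing South
Final: (row=0, col=6), facing South

Answer: Final position: (row=0, col=6), facing South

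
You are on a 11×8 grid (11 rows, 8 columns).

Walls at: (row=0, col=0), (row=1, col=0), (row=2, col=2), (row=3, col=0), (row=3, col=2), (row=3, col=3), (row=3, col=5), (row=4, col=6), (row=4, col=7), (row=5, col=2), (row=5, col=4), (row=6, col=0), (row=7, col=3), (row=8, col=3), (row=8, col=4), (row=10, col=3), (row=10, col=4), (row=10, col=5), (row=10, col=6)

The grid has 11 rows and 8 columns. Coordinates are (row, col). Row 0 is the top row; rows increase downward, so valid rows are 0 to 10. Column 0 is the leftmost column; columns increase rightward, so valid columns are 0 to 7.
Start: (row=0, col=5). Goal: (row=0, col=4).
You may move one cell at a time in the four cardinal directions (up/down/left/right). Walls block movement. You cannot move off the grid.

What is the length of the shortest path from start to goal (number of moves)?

BFS from (row=0, col=5) until reaching (row=0, col=4):
  Distance 0: (row=0, col=5)
  Distance 1: (row=0, col=4), (row=0, col=6), (row=1, col=5)  <- goal reached here
One shortest path (1 moves): (row=0, col=5) -> (row=0, col=4)

Answer: Shortest path length: 1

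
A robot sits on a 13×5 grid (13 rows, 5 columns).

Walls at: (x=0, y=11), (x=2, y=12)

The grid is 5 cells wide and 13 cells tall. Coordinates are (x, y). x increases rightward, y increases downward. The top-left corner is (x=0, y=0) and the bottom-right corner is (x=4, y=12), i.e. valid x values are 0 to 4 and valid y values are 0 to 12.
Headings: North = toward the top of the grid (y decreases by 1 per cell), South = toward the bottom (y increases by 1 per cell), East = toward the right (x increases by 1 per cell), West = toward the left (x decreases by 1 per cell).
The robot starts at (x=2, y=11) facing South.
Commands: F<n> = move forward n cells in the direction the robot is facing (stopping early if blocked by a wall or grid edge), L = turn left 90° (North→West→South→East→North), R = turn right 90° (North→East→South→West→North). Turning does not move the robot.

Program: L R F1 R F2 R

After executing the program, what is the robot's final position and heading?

Answer: Final position: (x=1, y=11), facing North

Derivation:
Start: (x=2, y=11), facing South
  L: turn left, now facing East
  R: turn right, now facing South
  F1: move forward 0/1 (blocked), now at (x=2, y=11)
  R: turn right, now facing West
  F2: move forward 1/2 (blocked), now at (x=1, y=11)
  R: turn right, now facing North
Final: (x=1, y=11), facing North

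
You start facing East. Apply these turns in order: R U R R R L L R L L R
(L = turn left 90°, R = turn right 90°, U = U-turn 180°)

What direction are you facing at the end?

Start: East
  R (right (90° clockwise)) -> South
  U (U-turn (180°)) -> North
  R (right (90° clockwise)) -> East
  R (right (90° clockwise)) -> South
  R (right (90° clockwise)) -> West
  L (left (90° counter-clockwise)) -> South
  L (left (90° counter-clockwise)) -> East
  R (right (90° clockwise)) -> South
  L (left (90° counter-clockwise)) -> East
  L (left (90° counter-clockwise)) -> North
  R (right (90° clockwise)) -> East
Final: East

Answer: Final heading: East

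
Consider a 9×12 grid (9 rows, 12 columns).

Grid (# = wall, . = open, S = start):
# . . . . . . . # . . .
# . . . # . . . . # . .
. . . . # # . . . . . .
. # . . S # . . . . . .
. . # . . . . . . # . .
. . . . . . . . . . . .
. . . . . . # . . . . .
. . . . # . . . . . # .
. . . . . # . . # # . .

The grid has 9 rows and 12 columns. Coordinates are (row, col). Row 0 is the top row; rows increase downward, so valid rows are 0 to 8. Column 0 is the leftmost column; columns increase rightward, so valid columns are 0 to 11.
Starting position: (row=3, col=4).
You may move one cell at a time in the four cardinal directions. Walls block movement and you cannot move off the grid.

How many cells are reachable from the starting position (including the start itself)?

Answer: Reachable cells: 91

Derivation:
BFS flood-fill from (row=3, col=4):
  Distance 0: (row=3, col=4)
  Distance 1: (row=3, col=3), (row=4, col=4)
  Distance 2: (row=2, col=3), (row=3, col=2), (row=4, col=3), (row=4, col=5), (row=5, col=4)
  Distance 3: (row=1, col=3), (row=2, col=2), (row=4, col=6), (row=5, col=3), (row=5, col=5), (row=6, col=4)
  Distance 4: (row=0, col=3), (row=1, col=2), (row=2, col=1), (row=3, col=6), (row=4, col=7), (row=5, col=2), (row=5, col=6), (row=6, col=3), (row=6, col=5)
  Distance 5: (row=0, col=2), (row=0, col=4), (row=1, col=1), (row=2, col=0), (row=2, col=6), (row=3, col=7), (row=4, col=8), (row=5, col=1), (row=5, col=7), (row=6, col=2), (row=7, col=3), (row=7, col=5)
  Distance 6: (row=0, col=1), (row=0, col=5), (row=1, col=6), (row=2, col=7), (row=3, col=0), (row=3, col=8), (row=4, col=1), (row=5, col=0), (row=5, col=8), (row=6, col=1), (row=6, col=7), (row=7, col=2), (row=7, col=6), (row=8, col=3)
  Distance 7: (row=0, col=6), (row=1, col=5), (row=1, col=7), (row=2, col=8), (row=3, col=9), (row=4, col=0), (row=5, col=9), (row=6, col=0), (row=6, col=8), (row=7, col=1), (row=7, col=7), (row=8, col=2), (row=8, col=4), (row=8, col=6)
  Distance 8: (row=0, col=7), (row=1, col=8), (row=2, col=9), (row=3, col=10), (row=5, col=10), (row=6, col=9), (row=7, col=0), (row=7, col=8), (row=8, col=1), (row=8, col=7)
  Distance 9: (row=2, col=10), (row=3, col=11), (row=4, col=10), (row=5, col=11), (row=6, col=10), (row=7, col=9), (row=8, col=0)
  Distance 10: (row=1, col=10), (row=2, col=11), (row=4, col=11), (row=6, col=11)
  Distance 11: (row=0, col=10), (row=1, col=11), (row=7, col=11)
  Distance 12: (row=0, col=9), (row=0, col=11), (row=8, col=11)
  Distance 13: (row=8, col=10)
Total reachable: 91 (grid has 91 open cells total)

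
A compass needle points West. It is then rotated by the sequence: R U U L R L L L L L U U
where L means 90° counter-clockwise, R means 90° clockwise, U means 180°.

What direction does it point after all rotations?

Answer: Final heading: West

Derivation:
Start: West
  R (right (90° clockwise)) -> North
  U (U-turn (180°)) -> South
  U (U-turn (180°)) -> North
  L (left (90° counter-clockwise)) -> West
  R (right (90° clockwise)) -> North
  L (left (90° counter-clockwise)) -> West
  L (left (90° counter-clockwise)) -> South
  L (left (90° counter-clockwise)) -> East
  L (left (90° counter-clockwise)) -> North
  L (left (90° counter-clockwise)) -> West
  U (U-turn (180°)) -> East
  U (U-turn (180°)) -> West
Final: West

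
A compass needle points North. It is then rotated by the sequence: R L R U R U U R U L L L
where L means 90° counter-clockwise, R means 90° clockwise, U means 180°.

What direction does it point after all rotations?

Answer: Final heading: North

Derivation:
Start: North
  R (right (90° clockwise)) -> East
  L (left (90° counter-clockwise)) -> North
  R (right (90° clockwise)) -> East
  U (U-turn (180°)) -> West
  R (right (90° clockwise)) -> North
  U (U-turn (180°)) -> South
  U (U-turn (180°)) -> North
  R (right (90° clockwise)) -> East
  U (U-turn (180°)) -> West
  L (left (90° counter-clockwise)) -> South
  L (left (90° counter-clockwise)) -> East
  L (left (90° counter-clockwise)) -> North
Final: North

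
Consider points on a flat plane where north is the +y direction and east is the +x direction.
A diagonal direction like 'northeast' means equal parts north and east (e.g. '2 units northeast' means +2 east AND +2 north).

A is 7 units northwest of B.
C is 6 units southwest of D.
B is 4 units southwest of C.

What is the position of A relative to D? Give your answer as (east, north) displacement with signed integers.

Place D at the origin (east=0, north=0).
  C is 6 units southwest of D: delta (east=-6, north=-6); C at (east=-6, north=-6).
  B is 4 units southwest of C: delta (east=-4, north=-4); B at (east=-10, north=-10).
  A is 7 units northwest of B: delta (east=-7, north=+7); A at (east=-17, north=-3).
Therefore A relative to D: (east=-17, north=-3).

Answer: A is at (east=-17, north=-3) relative to D.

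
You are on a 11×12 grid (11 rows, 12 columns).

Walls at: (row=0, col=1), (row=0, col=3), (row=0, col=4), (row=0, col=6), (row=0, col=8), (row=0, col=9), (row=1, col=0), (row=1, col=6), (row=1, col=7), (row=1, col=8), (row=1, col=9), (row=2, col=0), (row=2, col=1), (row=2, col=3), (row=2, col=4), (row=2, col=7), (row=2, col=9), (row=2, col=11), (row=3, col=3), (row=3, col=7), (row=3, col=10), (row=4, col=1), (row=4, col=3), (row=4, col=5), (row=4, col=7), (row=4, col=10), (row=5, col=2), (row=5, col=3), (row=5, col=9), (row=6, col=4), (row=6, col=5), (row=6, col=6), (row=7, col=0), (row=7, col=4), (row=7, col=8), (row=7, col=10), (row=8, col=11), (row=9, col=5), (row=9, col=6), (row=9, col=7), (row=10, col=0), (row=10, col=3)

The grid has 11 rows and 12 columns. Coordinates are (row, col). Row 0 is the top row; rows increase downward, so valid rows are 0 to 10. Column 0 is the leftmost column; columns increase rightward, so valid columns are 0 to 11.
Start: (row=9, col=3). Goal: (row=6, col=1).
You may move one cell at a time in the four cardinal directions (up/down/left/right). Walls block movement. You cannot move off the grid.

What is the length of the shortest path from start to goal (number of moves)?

Answer: Shortest path length: 5

Derivation:
BFS from (row=9, col=3) until reaching (row=6, col=1):
  Distance 0: (row=9, col=3)
  Distance 1: (row=8, col=3), (row=9, col=2), (row=9, col=4)
  Distance 2: (row=7, col=3), (row=8, col=2), (row=8, col=4), (row=9, col=1), (row=10, col=2), (row=10, col=4)
  Distance 3: (row=6, col=3), (row=7, col=2), (row=8, col=1), (row=8, col=5), (row=9, col=0), (row=10, col=1), (row=10, col=5)
  Distance 4: (row=6, col=2), (row=7, col=1), (row=7, col=5), (row=8, col=0), (row=8, col=6), (row=10, col=6)
  Distance 5: (row=6, col=1), (row=7, col=6), (row=8, col=7), (row=10, col=7)  <- goal reached here
One shortest path (5 moves): (row=9, col=3) -> (row=9, col=2) -> (row=9, col=1) -> (row=8, col=1) -> (row=7, col=1) -> (row=6, col=1)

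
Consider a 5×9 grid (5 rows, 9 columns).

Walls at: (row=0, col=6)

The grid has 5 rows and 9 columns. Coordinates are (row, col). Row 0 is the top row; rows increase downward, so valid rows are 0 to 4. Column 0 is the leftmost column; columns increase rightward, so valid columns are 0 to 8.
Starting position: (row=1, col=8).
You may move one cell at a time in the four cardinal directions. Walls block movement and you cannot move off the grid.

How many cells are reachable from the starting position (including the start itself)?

Answer: Reachable cells: 44

Derivation:
BFS flood-fill from (row=1, col=8):
  Distance 0: (row=1, col=8)
  Distance 1: (row=0, col=8), (row=1, col=7), (row=2, col=8)
  Distance 2: (row=0, col=7), (row=1, col=6), (row=2, col=7), (row=3, col=8)
  Distance 3: (row=1, col=5), (row=2, col=6), (row=3, col=7), (row=4, col=8)
  Distance 4: (row=0, col=5), (row=1, col=4), (row=2, col=5), (row=3, col=6), (row=4, col=7)
  Distance 5: (row=0, col=4), (row=1, col=3), (row=2, col=4), (row=3, col=5), (row=4, col=6)
  Distance 6: (row=0, col=3), (row=1, col=2), (row=2, col=3), (row=3, col=4), (row=4, col=5)
  Distance 7: (row=0, col=2), (row=1, col=1), (row=2, col=2), (row=3, col=3), (row=4, col=4)
  Distance 8: (row=0, col=1), (row=1, col=0), (row=2, col=1), (row=3, col=2), (row=4, col=3)
  Distance 9: (row=0, col=0), (row=2, col=0), (row=3, col=1), (row=4, col=2)
  Distance 10: (row=3, col=0), (row=4, col=1)
  Distance 11: (row=4, col=0)
Total reachable: 44 (grid has 44 open cells total)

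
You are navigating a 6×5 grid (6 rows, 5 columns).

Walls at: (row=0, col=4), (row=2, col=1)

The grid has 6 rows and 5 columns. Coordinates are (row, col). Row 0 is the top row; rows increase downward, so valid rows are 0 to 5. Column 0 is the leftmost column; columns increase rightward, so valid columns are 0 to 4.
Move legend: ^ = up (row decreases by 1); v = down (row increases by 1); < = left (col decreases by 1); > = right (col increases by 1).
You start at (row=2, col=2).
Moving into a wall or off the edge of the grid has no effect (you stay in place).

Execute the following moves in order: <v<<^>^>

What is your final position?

Answer: Final position: (row=1, col=1)

Derivation:
Start: (row=2, col=2)
  < (left): blocked, stay at (row=2, col=2)
  v (down): (row=2, col=2) -> (row=3, col=2)
  < (left): (row=3, col=2) -> (row=3, col=1)
  < (left): (row=3, col=1) -> (row=3, col=0)
  ^ (up): (row=3, col=0) -> (row=2, col=0)
  > (right): blocked, stay at (row=2, col=0)
  ^ (up): (row=2, col=0) -> (row=1, col=0)
  > (right): (row=1, col=0) -> (row=1, col=1)
Final: (row=1, col=1)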